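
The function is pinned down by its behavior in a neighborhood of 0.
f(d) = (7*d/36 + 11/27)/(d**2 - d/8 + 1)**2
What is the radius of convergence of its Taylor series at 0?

The radius of convergence is 1.

Denominator factor (d**2 - d/8 + 1)^2: discriminant -255/64, complex-conjugate roots (1/16) + ((1/16)*sqrt(255))*i and (1/16) - ((1/16)*sqrt(255))*i; poles of order 2, moduli 1 and 1.
The radius of convergence is the smallest modulus among the singular points: 1.


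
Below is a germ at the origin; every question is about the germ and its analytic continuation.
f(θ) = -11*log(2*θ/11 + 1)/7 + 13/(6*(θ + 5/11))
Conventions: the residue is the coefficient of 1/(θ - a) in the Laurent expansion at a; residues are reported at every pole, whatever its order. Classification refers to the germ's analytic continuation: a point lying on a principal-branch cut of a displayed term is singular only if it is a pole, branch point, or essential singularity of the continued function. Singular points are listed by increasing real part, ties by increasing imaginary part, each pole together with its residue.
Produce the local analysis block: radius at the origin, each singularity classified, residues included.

Radius of convergence at 0: 5/11.
At -11/2: a logarithmic branch point.
At -5/11: a pole of order 1; residue 13/6.

Denominator factor (θ + 5/11): pole of order 1 at -5/11, modulus 5/11.
Branch term (-11/7)*log(1 - θ/(-11/2)): its argument vanishes at θ = -11/2, a logarithmic branch point, modulus 11/2.
The radius of convergence is the smallest modulus among the singular points: 5/11.
The branch term is analytic at -5/11 and contributes nothing to the residue; only the rational part matters.
At the order-1 pole -5/11 set g(θ) = (θ - (-5/11))*(rational part) = 13/6.
Simple pole: residue = g(a) at a = -5/11, which is 13/6.
List the singular points by increasing real part (a conjugate pair: the negative imaginary part first).


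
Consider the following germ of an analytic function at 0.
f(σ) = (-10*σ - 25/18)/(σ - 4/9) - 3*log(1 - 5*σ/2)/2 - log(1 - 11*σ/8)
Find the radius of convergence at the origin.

The radius of convergence is 2/5.

Denominator factor (σ - 4/9): pole of order 1 at 4/9, modulus 4/9.
Branch term (-3/2)*log(1 - σ/(2/5)): its argument vanishes at σ = 2/5, a logarithmic branch point, modulus 2/5.
Branch term (-1)*log(1 - σ/(8/11)): its argument vanishes at σ = 8/11, a logarithmic branch point, modulus 8/11.
The radius of convergence is the smallest modulus among the singular points: 2/5.


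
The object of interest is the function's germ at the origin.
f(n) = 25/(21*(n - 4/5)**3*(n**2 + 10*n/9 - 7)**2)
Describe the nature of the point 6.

Denominator factors: n - 4/5 = 26/5 at n = 6; n**2 + 10*n/9 - 7 = 107/3 at n = 6 — none vanishes.
So the germ continues analytically to 6.

The point is a regular point.


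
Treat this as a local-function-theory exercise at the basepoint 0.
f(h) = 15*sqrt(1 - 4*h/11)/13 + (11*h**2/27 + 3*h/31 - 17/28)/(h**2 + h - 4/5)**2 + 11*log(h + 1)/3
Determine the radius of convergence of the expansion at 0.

The radius of convergence is -1/2 + (1/10)*sqrt(105).

Denominator factor (h**2 + h - 4/5)^2: discriminant 21/5, real irrational roots -1/2 + (1/10)*sqrt(105) and -1/2 - (1/10)*sqrt(105); poles of order 2, moduli -1/2 + (1/10)*sqrt(105) and 1/2 + (1/10)*sqrt(105).
Branch term (15/13)*sqrt(1 - h/(11/4)): its argument vanishes at h = 11/4, a square-root branch point, modulus 11/4.
Branch term (11/3)*log(1 - h/(-1)): its argument vanishes at h = -1, a logarithmic branch point, modulus 1.
The radius of convergence is the smallest modulus among the singular points: -1/2 + (1/10)*sqrt(105).


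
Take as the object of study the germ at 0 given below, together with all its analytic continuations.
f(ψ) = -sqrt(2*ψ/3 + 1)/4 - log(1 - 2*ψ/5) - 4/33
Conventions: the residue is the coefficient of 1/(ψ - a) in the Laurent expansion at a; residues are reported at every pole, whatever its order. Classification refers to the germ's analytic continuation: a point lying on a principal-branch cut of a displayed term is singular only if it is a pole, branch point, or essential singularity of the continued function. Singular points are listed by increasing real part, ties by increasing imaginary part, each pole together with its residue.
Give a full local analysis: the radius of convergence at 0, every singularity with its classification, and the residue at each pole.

Radius of convergence at 0: 3/2.
At -3/2: an algebraic (square-root) branch point.
At 5/2: a logarithmic branch point.

Branch term (-1)*log(1 - ψ/(5/2)): its argument vanishes at ψ = 5/2, a logarithmic branch point, modulus 5/2.
Branch term (-1/4)*sqrt(1 - ψ/(-3/2)): its argument vanishes at ψ = -3/2, a square-root branch point, modulus 3/2.
The radius of convergence is the smallest modulus among the singular points: 3/2.
List the singular points by increasing real part (a conjugate pair: the negative imaginary part first).


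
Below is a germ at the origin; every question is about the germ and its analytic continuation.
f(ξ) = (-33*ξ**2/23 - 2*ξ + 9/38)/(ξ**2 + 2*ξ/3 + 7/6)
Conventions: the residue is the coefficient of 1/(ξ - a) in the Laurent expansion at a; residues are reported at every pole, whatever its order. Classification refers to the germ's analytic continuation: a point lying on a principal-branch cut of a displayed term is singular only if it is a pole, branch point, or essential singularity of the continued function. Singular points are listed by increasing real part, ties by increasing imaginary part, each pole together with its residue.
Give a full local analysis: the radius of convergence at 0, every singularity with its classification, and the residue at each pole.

Radius of convergence at 0: (1/6)*sqrt(42).
At (-1/3) - ((1/6)*sqrt(38))*i: a pole of order 1; residue (-12/23) + ((2961/16606)*sqrt(38))*i.
At (-1/3) + ((1/6)*sqrt(38))*i: a pole of order 1; residue (-12/23) - ((2961/16606)*sqrt(38))*i.

Denominator factor (ξ**2 + 2*ξ/3 + 7/6): discriminant -38/9, complex-conjugate roots (-1/3) + ((1/6)*sqrt(38))*i and (-1/3) - ((1/6)*sqrt(38))*i; poles of order 1, moduli (1/6)*sqrt(42) and (1/6)*sqrt(42).
The radius of convergence is the smallest modulus among the singular points: (1/6)*sqrt(42).
The factor ξ**2 + 2*ξ/3 + 7/6 splits as (ξ - a)(ξ - a') with a = (-1/3) - ((1/6)*sqrt(38))*i, a' = (-1/3) + ((1/6)*sqrt(38))*i. At the order-1 pole a set g(ξ) = (ξ - a)*f(ξ) = [-33*ξ**2/23 - 2*ξ + 9/38] / (ξ - a').
Simple pole: residue = g(a) at a = (-1/3) - ((1/6)*sqrt(38))*i, which is (-12/23) + ((2961/16606)*sqrt(38))*i.
The factor ξ**2 + 2*ξ/3 + 7/6 splits as (ξ - a)(ξ - a') with a = (-1/3) + ((1/6)*sqrt(38))*i, a' = (-1/3) - ((1/6)*sqrt(38))*i. At the order-1 pole a set g(ξ) = (ξ - a)*f(ξ) = [-33*ξ**2/23 - 2*ξ + 9/38] / (ξ - a').
Simple pole: residue = g(a) at a = (-1/3) + ((1/6)*sqrt(38))*i, which is (-12/23) - ((2961/16606)*sqrt(38))*i.
List the singular points by increasing real part (a conjugate pair: the negative imaginary part first).


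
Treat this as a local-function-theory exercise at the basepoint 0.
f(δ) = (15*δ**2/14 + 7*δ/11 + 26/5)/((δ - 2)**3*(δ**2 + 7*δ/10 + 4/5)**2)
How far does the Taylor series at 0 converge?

Denominator factor (δ**2 + 7*δ/10 + 4/5)^2: discriminant -271/100, complex-conjugate roots (-7/20) + ((1/20)*sqrt(271))*i and (-7/20) - ((1/20)*sqrt(271))*i; poles of order 2, moduli (2/5)*sqrt(5) and (2/5)*sqrt(5).
Denominator factor (δ - 2)^3: pole of order 3 at 2, modulus 2.
The radius of convergence is the smallest modulus among the singular points: (2/5)*sqrt(5).

The radius of convergence is (2/5)*sqrt(5).


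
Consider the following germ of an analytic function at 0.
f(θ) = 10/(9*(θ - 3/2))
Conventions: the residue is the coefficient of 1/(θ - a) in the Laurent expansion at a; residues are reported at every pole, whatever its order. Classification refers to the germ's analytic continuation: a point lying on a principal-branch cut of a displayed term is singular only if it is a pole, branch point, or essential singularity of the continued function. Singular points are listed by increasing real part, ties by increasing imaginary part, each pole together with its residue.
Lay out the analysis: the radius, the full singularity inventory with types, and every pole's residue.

Denominator factor (θ - 3/2): pole of order 1 at 3/2, modulus 3/2.
The radius of convergence is the smallest modulus among the singular points: 3/2.
At the order-1 pole 3/2 set g(θ) = (θ - (3/2))*f(θ) = 10/9.
Simple pole: residue = g(a) at a = 3/2, which is 10/9.

Radius of convergence at 0: 3/2.
At 3/2: a pole of order 1; residue 10/9.


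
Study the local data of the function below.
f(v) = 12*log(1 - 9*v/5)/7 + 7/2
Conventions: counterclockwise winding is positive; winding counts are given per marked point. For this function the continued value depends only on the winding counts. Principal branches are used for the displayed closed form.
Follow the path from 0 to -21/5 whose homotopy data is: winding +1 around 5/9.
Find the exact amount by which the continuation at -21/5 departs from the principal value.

Continued minus principal equals (24/7)*pi*i.

The rational part is single-valued and drops out of the difference; each branch term changes only by its own monodromy.
(12/7)*log(1 - v/(5/9)): each positive loop around 5/9 adds 2*pi*i to the log, so winding +1 contributes (12/7)*(1)*2*pi*i = (24/7)*pi*i.
Summing the contributions at v = -21/5 gives (24/7)*pi*i.


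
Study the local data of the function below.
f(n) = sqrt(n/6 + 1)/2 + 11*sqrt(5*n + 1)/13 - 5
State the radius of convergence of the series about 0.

The radius of convergence is 1/5.

Branch term (11/13)*sqrt(1 - n/(-1/5)): its argument vanishes at n = -1/5, a square-root branch point, modulus 1/5.
Branch term (1/2)*sqrt(1 - n/(-6)): its argument vanishes at n = -6, a square-root branch point, modulus 6.
The radius of convergence is the smallest modulus among the singular points: 1/5.


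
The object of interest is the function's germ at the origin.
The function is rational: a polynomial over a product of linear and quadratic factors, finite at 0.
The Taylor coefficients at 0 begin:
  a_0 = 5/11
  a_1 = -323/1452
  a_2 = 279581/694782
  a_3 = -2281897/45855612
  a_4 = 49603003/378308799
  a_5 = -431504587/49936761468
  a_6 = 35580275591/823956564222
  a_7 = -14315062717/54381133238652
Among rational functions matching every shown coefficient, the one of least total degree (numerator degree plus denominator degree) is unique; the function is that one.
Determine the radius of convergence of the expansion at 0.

The radius of convergence is -1/11 + (2/11)*sqrt(91).

No rational of total degree below 4 reproduces all 8 coefficients; solving the [2/2] Pade equations on them gives f(v) = (-23*v**2/29 + 3*v/4 - 15/11)/(v**2 + 2*v/11 - 3), whose expansion matches every shown term.
Denominator factor (v**2 + 2*v/11 - 3): discriminant 1456/121, real irrational roots -1/11 + (2/11)*sqrt(91) and -1/11 - (2/11)*sqrt(91); poles of order 1, moduli -1/11 + (2/11)*sqrt(91) and 1/11 + (2/11)*sqrt(91).
The radius of convergence is the smallest modulus among the singular points: -1/11 + (2/11)*sqrt(91).


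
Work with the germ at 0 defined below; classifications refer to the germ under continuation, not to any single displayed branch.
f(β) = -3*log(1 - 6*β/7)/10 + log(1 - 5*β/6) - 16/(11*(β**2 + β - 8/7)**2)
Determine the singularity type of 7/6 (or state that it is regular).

The term (-3/10)*log(1 - β/(7/6)) has argument 1 - 7/6/(7/6) = 0 at 7/6: a logarithmic (infinitely-sheeted) branch point; the remaining terms are analytic or single-valued there.

The point is a logarithmic branch point.


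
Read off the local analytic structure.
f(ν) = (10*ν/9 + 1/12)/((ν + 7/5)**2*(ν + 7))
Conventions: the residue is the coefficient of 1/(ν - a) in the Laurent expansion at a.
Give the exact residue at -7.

The residue is -6925/28224.

At the order-1 pole -7 set g(ν) = (ν - (-7))*f(ν) = (10*ν/9 + 1/12)/(ν + 7/5)**2.
Simple pole: residue = g(a) at a = -7, which is -6925/28224.


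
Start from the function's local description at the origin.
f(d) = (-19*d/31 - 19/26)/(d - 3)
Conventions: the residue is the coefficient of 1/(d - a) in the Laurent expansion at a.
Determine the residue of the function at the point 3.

At the order-1 pole 3 set g(d) = (d - (3))*f(d) = -19*d/31 - 19/26.
Simple pole: residue = g(a) at a = 3, which is -2071/806.

The residue is -2071/806.


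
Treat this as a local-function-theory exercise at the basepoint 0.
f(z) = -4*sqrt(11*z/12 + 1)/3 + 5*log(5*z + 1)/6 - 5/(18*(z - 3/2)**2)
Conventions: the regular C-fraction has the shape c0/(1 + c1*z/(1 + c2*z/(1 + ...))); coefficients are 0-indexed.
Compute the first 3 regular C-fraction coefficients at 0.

The regular C-fraction coefficients are [-118/81, 412/177, 3507191/4667136].

Taylor coefficients (expand at 0): a_0 = -118/81, a_1 = 824/243, a_2 = -81191/7776.
c0 = a_0 = -118/81. Peel one level at a time: if S = 1 + c*z/S' with S'(0) = 1, then c is the z-coefficient of S and S' = c*z/(S - 1).
S_1 = c0/f = 1 + (412/177)*z + (-3507191/2005056)*z^2 + ...; c1 = 412/177.
S_2 = c1*z/(S_1 - 1) = 1 + (3507191/4667136)*z + ...; c2 = 3507191/4667136.


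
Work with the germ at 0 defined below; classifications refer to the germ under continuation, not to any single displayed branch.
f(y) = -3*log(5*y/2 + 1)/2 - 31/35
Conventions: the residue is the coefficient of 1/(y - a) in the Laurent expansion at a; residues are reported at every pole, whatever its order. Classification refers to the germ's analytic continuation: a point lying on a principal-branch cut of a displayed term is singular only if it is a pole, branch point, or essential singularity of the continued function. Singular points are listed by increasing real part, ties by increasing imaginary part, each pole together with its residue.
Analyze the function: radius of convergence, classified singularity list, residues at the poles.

Branch term (-3/2)*log(1 - y/(-2/5)): its argument vanishes at y = -2/5, a logarithmic branch point, modulus 2/5.
The radius of convergence is the smallest modulus among the singular points: 2/5.

Radius of convergence at 0: 2/5.
At -2/5: a logarithmic branch point.


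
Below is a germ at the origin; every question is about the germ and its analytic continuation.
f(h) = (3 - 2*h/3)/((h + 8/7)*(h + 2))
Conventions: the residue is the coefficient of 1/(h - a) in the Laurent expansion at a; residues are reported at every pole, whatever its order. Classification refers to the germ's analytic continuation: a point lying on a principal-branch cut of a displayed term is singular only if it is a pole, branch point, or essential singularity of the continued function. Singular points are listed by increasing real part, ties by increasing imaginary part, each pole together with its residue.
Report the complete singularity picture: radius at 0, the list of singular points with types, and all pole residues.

Radius of convergence at 0: 8/7.
At -2: a pole of order 1; residue -91/18.
At -8/7: a pole of order 1; residue 79/18.

Denominator factor (h + 8/7): pole of order 1 at -8/7, modulus 8/7.
Denominator factor (h + 2): pole of order 1 at -2, modulus 2.
The radius of convergence is the smallest modulus among the singular points: 8/7.
At the order-1 pole -2 set g(h) = (h - (-2))*f(h) = (3 - 2*h/3)/(h + 8/7).
Simple pole: residue = g(a) at a = -2, which is -91/18.
At the order-1 pole -8/7 set g(h) = (h - (-8/7))*f(h) = (3 - 2*h/3)/(h + 2).
Simple pole: residue = g(a) at a = -8/7, which is 79/18.
List the singular points by increasing real part (a conjugate pair: the negative imaginary part first).


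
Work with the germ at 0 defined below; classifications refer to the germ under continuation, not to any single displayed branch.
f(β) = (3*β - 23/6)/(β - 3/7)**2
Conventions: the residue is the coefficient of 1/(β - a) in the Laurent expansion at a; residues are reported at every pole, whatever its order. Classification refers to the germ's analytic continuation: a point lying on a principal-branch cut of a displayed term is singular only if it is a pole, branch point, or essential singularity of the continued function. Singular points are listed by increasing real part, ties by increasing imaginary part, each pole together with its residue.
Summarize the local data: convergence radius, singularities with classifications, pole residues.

Denominator factor (β - 3/7)^2: pole of order 2 at 3/7, modulus 3/7.
The radius of convergence is the smallest modulus among the singular points: 3/7.
At the order-2 pole 3/7 set g(β) = (β - (3/7))^2*f(β) = 3*β - 23/6.
Order-2 pole: residue = g'(a); g'(3/7) = 3, so the residue is 3.

Radius of convergence at 0: 3/7.
At 3/7: a pole of order 2; residue 3.


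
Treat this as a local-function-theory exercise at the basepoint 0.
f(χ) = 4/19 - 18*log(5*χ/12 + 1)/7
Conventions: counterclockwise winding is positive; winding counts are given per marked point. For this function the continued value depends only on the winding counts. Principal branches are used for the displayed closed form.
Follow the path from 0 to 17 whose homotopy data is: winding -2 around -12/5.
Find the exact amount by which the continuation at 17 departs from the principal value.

The rational part is single-valued and drops out of the difference; each branch term changes only by its own monodromy.
(-18/7)*log(1 - χ/(-12/5)): each positive loop around -12/5 adds 2*pi*i to the log, so winding -2 contributes (-18/7)*(-2)*2*pi*i = (72/7)*pi*i.
Summing the contributions at χ = 17 gives (72/7)*pi*i.

Continued minus principal equals (72/7)*pi*i.


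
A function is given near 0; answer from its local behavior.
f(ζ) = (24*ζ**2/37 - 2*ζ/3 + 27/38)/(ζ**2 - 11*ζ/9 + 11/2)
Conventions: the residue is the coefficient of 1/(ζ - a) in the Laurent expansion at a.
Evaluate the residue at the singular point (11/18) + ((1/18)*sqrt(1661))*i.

The factor ζ**2 - 11*ζ/9 + 11/2 splits as (ζ - a)(ζ - a') with a = (11/18) + ((1/18)*sqrt(1661))*i, a' = (11/18) - ((1/18)*sqrt(1661))*i. At the order-1 pole a set g(ζ) = (ζ - a)*f(ζ) = [24*ζ**2/37 - 2*ζ/3 + 27/38] / (ζ - a').
Simple pole: residue = g(a) at a = (11/18) + ((1/18)*sqrt(1661))*i, which is (7/111) + ((105533/7006098)*sqrt(1661))*i.

The residue is (7/111) + ((105533/7006098)*sqrt(1661))*i.


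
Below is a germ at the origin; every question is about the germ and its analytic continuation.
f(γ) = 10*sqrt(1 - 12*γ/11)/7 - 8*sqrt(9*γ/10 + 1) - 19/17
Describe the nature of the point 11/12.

The point is an algebraic (square-root) branch point.

The term (10/7)*sqrt(1 - γ/(11/12)) has argument 1 - 11/12/(11/12) = 0 at 11/12: a square-root (algebraic, two-sheeted) branch point; the remaining terms are analytic or single-valued there.


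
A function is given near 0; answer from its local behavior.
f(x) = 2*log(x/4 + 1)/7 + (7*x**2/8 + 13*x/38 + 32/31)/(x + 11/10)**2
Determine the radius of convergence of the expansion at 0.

The radius of convergence is 11/10.

Denominator factor (x + 11/10)^2: pole of order 2 at -11/10, modulus 11/10.
Branch term (2/7)*log(1 - x/(-4)): its argument vanishes at x = -4, a logarithmic branch point, modulus 4.
The radius of convergence is the smallest modulus among the singular points: 11/10.


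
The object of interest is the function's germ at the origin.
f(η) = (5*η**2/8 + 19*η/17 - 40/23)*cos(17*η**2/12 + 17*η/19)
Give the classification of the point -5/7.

The point is a regular point.

There is no denominator, hence no pole anywhere.
The factor cos(17*η**2/12 + 17*η/19) is entire.
So the germ continues analytically to -5/7.


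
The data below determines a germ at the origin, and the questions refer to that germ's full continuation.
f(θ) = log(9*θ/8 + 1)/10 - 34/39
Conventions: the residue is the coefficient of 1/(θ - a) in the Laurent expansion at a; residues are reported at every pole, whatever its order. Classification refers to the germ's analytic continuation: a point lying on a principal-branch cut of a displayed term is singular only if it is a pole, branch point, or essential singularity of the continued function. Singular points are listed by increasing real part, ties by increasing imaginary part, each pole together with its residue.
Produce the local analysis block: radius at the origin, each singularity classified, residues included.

Branch term (1/10)*log(1 - θ/(-8/9)): its argument vanishes at θ = -8/9, a logarithmic branch point, modulus 8/9.
The radius of convergence is the smallest modulus among the singular points: 8/9.

Radius of convergence at 0: 8/9.
At -8/9: a logarithmic branch point.


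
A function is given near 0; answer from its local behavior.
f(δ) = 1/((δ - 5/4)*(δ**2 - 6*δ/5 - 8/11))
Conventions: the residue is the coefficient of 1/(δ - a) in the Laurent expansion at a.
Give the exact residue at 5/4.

The residue is -176/117.

At the order-1 pole 5/4 set g(δ) = (δ - (5/4))*f(δ) = 1/(δ**2 - 6*δ/5 - 8/11).
Simple pole: residue = g(a) at a = 5/4, which is -176/117.


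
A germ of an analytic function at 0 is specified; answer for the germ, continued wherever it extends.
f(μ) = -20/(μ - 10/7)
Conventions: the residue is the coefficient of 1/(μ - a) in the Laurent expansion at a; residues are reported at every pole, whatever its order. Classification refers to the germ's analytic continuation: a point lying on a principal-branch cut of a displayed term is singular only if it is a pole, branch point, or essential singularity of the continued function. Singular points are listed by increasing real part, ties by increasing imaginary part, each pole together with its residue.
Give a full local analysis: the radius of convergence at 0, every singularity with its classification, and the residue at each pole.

Radius of convergence at 0: 10/7.
At 10/7: a pole of order 1; residue -20.

Denominator factor (μ - 10/7): pole of order 1 at 10/7, modulus 10/7.
The radius of convergence is the smallest modulus among the singular points: 10/7.
At the order-1 pole 10/7 set g(μ) = (μ - (10/7))*f(μ) = -20.
Simple pole: residue = g(a) at a = 10/7, which is -20.


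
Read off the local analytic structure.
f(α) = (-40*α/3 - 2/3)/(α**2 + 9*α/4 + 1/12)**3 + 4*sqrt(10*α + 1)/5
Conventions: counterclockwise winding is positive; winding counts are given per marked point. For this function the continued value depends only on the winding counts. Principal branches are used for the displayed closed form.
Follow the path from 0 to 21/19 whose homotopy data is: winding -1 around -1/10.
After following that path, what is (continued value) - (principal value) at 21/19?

Continued minus principal equals -(8/95)*sqrt(4351).

The rational part is single-valued and drops out of the difference; each branch term changes only by its own monodromy.
(4/5)*sqrt(1 - α/(-1/10)): winding -1 is odd, the square root flips sign, contributing -2*(4/5)*sqrt(1 - (21/19)/(-1/10)) = -2*(4/5)*sqrt(229/19) = -(8/95)*sqrt(4351).
Summing the contributions at α = 21/19 gives -(8/95)*sqrt(4351).


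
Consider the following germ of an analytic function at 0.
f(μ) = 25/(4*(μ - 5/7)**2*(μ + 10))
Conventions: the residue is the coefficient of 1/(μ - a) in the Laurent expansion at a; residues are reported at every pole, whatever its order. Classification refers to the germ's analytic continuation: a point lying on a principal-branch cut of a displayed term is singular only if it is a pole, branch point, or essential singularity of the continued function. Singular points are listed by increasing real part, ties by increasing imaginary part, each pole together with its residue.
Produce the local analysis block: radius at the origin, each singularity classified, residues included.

Denominator factor (μ + 10): pole of order 1 at -10, modulus 10.
Denominator factor (μ - 5/7)^2: pole of order 2 at 5/7, modulus 5/7.
The radius of convergence is the smallest modulus among the singular points: 5/7.
At the order-1 pole -10 set g(μ) = (μ - (-10))*f(μ) = 25/(4*(μ - 5/7)**2).
Simple pole: residue = g(a) at a = -10, which is 49/900.
At the order-2 pole 5/7 set g(μ) = (μ - (5/7))^2*f(μ) = 25/(4*(μ + 10)).
Order-2 pole: residue = g'(a); g'(5/7) = -49/900, so the residue is -49/900.
List the singular points by increasing real part (a conjugate pair: the negative imaginary part first).

Radius of convergence at 0: 5/7.
At -10: a pole of order 1; residue 49/900.
At 5/7: a pole of order 2; residue -49/900.


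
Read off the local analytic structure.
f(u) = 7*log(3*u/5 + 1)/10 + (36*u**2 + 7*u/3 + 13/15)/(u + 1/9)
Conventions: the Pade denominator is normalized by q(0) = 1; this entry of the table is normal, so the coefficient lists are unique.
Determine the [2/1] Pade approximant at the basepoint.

The Pade approximant has numerator coefficients [39/5, 45640581/2129650, 6976415133/21296500]; denominator coefficients [1, 1916986/212965].

Taylor coefficients needed (expand at 0): a_0 = 39/5, a_1 = -2439/50, a_2 = 383337/500, a_3 = -8626437/1250.
Write the denominator as Q(u) = 1 + q1*u. Requiring Q*f - P = O(u^4) with deg P <= 2 kills the coefficients of u^3..u^3 in Q*f:
  u^3: a_3 + q1*a_2 = 0, i.e. -8626437/1250 + (383337/500)*q1 = 0.
Solving this linear system: q1 = 1916986/212965.
The numerator is Q*f truncated at degree 2: P0 = a_0 = 39/5; P1 = a_1 + q1*a_0 = 45640581/2129650; P2 = a_2 + q1*a_1 = 6976415133/21296500.


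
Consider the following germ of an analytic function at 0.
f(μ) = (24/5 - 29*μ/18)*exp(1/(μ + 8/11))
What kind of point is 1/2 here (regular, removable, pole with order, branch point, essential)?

The point is a regular point.

There is no denominator, hence no pole anywhere.
The essential point of exp(1/(μ - (-8/11))) is -8/11, not 1/2.
So the germ continues analytically to 1/2.


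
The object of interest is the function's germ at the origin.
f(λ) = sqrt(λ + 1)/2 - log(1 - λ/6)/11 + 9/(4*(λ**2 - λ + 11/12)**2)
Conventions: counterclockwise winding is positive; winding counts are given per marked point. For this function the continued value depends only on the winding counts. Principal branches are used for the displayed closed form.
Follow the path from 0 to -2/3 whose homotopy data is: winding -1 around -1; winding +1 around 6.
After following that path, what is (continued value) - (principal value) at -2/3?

The rational part is single-valued and drops out of the difference; each branch term changes only by its own monodromy.
(-1/11)*log(1 - λ/(6)): each positive loop around 6 adds 2*pi*i to the log, so winding +1 contributes (-1/11)*(1)*2*pi*i = -(2/11)*pi*i.
(1/2)*sqrt(1 - λ/(-1)): winding -1 is odd, the square root flips sign, contributing -2*(1/2)*sqrt(1 - (-2/3)/(-1)) = -2*(1/2)*sqrt(1/3) = -(1/3)*sqrt(3).
Summing the contributions at λ = -2/3 gives (-(1/3)*sqrt(3)) - ((2/11)*pi)*i.

Continued minus principal equals (-(1/3)*sqrt(3)) - ((2/11)*pi)*i.


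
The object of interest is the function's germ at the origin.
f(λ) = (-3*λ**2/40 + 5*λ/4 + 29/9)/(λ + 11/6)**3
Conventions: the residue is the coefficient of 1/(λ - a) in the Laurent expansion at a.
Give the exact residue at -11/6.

The residue is -3/40.

At the order-3 pole -11/6 set g(λ) = (λ - (-11/6))^3*f(λ) = -3*λ**2/40 + 5*λ/4 + 29/9.
Order-3 pole: residue = g''(a)/2; g''(-11/6) = -3/20, so the residue is -3/40.


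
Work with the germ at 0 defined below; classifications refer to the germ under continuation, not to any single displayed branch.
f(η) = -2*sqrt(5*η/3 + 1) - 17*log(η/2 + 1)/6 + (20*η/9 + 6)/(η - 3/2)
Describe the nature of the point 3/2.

The point is a pole of order 1.

The denominator factor η - 3/2 vanishes at 3/2 and appears to the power 1; the numerator there equals 28/3, nonzero, and no other factor vanishes.
The branch terms are analytic at this point.
Hence a pole whose order is the multiplicity, 1.


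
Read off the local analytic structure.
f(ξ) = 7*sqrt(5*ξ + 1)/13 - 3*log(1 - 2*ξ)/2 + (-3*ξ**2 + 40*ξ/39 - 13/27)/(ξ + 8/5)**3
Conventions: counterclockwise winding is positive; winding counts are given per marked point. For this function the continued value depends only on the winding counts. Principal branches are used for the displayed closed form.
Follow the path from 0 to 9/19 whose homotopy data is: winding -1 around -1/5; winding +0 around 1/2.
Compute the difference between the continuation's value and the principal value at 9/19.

Continued minus principal equals -(112/247)*sqrt(19).

The rational part is single-valued and drops out of the difference; each branch term changes only by its own monodromy.
(-3/2)*log(1 - ξ/(1/2)): winding 0 around 1/2, so this term returns to its principal value, contribution 0.
(7/13)*sqrt(1 - ξ/(-1/5)): winding -1 is odd, the square root flips sign, contributing -2*(7/13)*sqrt(1 - (9/19)/(-1/5)) = -2*(7/13)*sqrt(64/19) = -(112/247)*sqrt(19).
Summing the contributions at ξ = 9/19 gives -(112/247)*sqrt(19).


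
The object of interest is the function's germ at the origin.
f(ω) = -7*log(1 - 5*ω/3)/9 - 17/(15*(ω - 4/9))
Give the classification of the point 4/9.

The point is a pole of order 1.

The denominator factor ω - 4/9 vanishes at 4/9 and appears to the power 1; the numerator there equals -17/15, nonzero, and no other factor vanishes.
The branch terms are analytic at this point.
Hence a pole whose order is the multiplicity, 1.


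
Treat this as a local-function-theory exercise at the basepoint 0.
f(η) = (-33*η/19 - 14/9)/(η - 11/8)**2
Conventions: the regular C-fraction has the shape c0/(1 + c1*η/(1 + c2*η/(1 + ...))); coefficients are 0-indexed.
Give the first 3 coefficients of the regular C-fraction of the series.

Taylor coefficients (expand at 0): a_0 = -896/1089, a_1 = -481472/227601, a_2 = -2204672/834537.
c0 = a_0 = -896/1089. Peel one level at a time: if S = 1 + c*η/S' with S'(0) = 1, then c is the η-coefficient of S and S' = c*η/(S - 1).
S_1 = c0/f = 1 + (-7523/2926)*η + (29106025/8561476)*η^2 + ...; c1 = -7523/2926.
S_2 = c1*η/(S_1 - 1) = 1 + (29106025/22012298)*η + ...; c2 = 29106025/22012298.

The regular C-fraction coefficients are [-896/1089, -7523/2926, 29106025/22012298].


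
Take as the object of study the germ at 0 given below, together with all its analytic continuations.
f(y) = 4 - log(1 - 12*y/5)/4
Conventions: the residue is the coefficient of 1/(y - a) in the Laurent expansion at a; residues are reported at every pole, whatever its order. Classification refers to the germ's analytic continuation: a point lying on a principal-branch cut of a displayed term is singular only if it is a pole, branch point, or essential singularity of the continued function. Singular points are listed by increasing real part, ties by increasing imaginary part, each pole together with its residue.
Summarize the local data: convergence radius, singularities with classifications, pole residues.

Radius of convergence at 0: 5/12.
At 5/12: a logarithmic branch point.

Branch term (-1/4)*log(1 - y/(5/12)): its argument vanishes at y = 5/12, a logarithmic branch point, modulus 5/12.
The radius of convergence is the smallest modulus among the singular points: 5/12.


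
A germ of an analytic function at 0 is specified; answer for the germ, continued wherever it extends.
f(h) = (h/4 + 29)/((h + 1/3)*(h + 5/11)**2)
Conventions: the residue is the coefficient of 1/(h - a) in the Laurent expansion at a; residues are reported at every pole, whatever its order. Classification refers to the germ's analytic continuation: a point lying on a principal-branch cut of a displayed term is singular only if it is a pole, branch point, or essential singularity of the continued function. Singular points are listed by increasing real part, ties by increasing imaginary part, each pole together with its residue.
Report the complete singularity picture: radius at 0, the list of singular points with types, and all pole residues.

Radius of convergence at 0: 1/3.
At -5/11: a pole of order 2; residue -125961/64.
At -1/3: a pole of order 1; residue 125961/64.

Denominator factor (h + 5/11)^2: pole of order 2 at -5/11, modulus 5/11.
Denominator factor (h + 1/3): pole of order 1 at -1/3, modulus 1/3.
The radius of convergence is the smallest modulus among the singular points: 1/3.
At the order-2 pole -5/11 set g(h) = (h - (-5/11))^2*f(h) = (h/4 + 29)/(h + 1/3).
Order-2 pole: residue = g'(a); g'(-5/11) = -125961/64, so the residue is -125961/64.
At the order-1 pole -1/3 set g(h) = (h - (-1/3))*f(h) = (h/4 + 29)/(h + 5/11)**2.
Simple pole: residue = g(a) at a = -1/3, which is 125961/64.
List the singular points by increasing real part (a conjugate pair: the negative imaginary part first).


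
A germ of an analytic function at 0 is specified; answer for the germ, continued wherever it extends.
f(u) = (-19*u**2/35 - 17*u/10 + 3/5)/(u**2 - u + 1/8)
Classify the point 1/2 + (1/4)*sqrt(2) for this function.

The denominator factor u**2 - u + 1/8 vanishes at 1/2 + (1/4)*sqrt(2) and appears to the power 1; the numerator there equals -127/280 - (157/280)*sqrt(2), nonzero, and no other factor vanishes.
Hence a pole whose order is the multiplicity, 1.

The point is a pole of order 1.


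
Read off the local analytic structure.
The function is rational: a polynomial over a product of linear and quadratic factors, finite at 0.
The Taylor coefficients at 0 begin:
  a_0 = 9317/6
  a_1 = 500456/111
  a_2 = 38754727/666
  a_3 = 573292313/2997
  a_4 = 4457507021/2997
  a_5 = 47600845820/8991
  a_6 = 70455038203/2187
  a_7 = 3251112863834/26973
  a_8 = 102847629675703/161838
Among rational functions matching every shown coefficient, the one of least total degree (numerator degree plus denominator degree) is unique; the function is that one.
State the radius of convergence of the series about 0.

The radius of convergence is 3/11.

No rational of total degree below 7 reproduces all 9 coefficients; solving the [1/6] Pade equations on them gives f(r) = (-39*r/37 - 7/6)/((r - 3/11)**3*(r + 1/3)**3), whose expansion matches every shown term.
Denominator factor (r - 3/11)^3: pole of order 3 at 3/11, modulus 3/11.
Denominator factor (r + 1/3)^3: pole of order 3 at -1/3, modulus 1/3.
The radius of convergence is the smallest modulus among the singular points: 3/11.


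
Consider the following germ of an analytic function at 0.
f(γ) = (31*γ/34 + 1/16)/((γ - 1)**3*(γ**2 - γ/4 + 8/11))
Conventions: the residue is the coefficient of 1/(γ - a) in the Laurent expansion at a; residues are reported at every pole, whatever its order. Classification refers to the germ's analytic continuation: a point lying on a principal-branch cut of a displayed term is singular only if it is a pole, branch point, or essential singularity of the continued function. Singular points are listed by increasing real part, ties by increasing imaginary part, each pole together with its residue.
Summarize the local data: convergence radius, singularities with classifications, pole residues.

Radius of convergence at 0: (2/11)*sqrt(22).
At (1/8) - ((1/88)*sqrt(5511))*i: a pole of order 1; residue (941501/7469800) + ((3830849/1247456600)*sqrt(5511))*i.
At (1/8) + ((1/88)*sqrt(5511))*i: a pole of order 1; residue (941501/7469800) - ((3830849/1247456600)*sqrt(5511))*i.
At 1: a pole of order 3; residue -941501/3734900.


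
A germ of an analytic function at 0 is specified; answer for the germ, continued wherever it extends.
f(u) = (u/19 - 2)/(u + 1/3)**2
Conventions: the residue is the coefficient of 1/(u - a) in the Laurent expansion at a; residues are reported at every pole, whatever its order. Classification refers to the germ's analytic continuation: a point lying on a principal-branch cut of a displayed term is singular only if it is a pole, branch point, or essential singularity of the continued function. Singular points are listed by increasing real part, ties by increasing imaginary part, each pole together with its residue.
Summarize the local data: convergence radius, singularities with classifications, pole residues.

Denominator factor (u + 1/3)^2: pole of order 2 at -1/3, modulus 1/3.
The radius of convergence is the smallest modulus among the singular points: 1/3.
At the order-2 pole -1/3 set g(u) = (u - (-1/3))^2*f(u) = u/19 - 2.
Order-2 pole: residue = g'(a); g'(-1/3) = 1/19, so the residue is 1/19.

Radius of convergence at 0: 1/3.
At -1/3: a pole of order 2; residue 1/19.


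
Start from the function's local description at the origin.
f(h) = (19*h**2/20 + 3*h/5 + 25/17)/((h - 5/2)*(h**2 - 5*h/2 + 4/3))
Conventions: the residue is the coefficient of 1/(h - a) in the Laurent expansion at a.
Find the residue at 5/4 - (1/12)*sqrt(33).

The factor h**2 - 5*h/2 + 4/3 splits as (h - a)(h - a') with a = 5/4 - (1/12)*sqrt(33), a' = 5/4 + (1/12)*sqrt(33). At the order-1 pole a set g(h) = (h - a)*f(h) = [(19*h**2/20 + 3*h/5 + 25/17)/(h - 5/2)] / (h - a').
Simple pole: residue = g(a) at a = 5/4 - (1/12)*sqrt(33), which is -31177/10880 + (91149/119680)*sqrt(33).

The residue is -31177/10880 + (91149/119680)*sqrt(33).


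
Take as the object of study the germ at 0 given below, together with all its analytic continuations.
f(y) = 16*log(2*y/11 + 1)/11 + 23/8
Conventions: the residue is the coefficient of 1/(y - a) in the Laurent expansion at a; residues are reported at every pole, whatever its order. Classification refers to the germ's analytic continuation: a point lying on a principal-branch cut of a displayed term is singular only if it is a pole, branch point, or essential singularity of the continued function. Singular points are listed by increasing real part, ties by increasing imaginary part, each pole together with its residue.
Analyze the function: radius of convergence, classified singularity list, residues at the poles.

Branch term (16/11)*log(1 - y/(-11/2)): its argument vanishes at y = -11/2, a logarithmic branch point, modulus 11/2.
The radius of convergence is the smallest modulus among the singular points: 11/2.

Radius of convergence at 0: 11/2.
At -11/2: a logarithmic branch point.


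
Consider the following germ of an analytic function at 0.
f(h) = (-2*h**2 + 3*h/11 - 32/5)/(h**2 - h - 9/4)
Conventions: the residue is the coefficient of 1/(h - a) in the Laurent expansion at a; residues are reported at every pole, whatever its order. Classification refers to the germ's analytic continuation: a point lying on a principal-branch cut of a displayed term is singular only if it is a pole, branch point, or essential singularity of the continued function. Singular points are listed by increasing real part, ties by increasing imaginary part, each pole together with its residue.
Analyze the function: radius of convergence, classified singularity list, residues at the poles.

Denominator factor (h**2 - h - 9/4): discriminant 10, real irrational roots 1/2 + (1/2)*sqrt(10) and 1/2 - (1/2)*sqrt(10); poles of order 1, moduli 1/2 + (1/2)*sqrt(10) and -1/2 + (1/2)*sqrt(10).
The radius of convergence is the smallest modulus among the singular points: -1/2 + (1/2)*sqrt(10).
The factor h**2 - h - 9/4 splits as (h - a)(h - a') with a = 1/2 - (1/2)*sqrt(10), a' = 1/2 + (1/2)*sqrt(10). At the order-1 pole a set g(h) = (h - a)*f(h) = [-2*h**2 + 3*h/11 - 32/5] / (h - a').
Simple pole: residue = g(a) at a = 1/2 - (1/2)*sqrt(10), which is -19/22 + (647/550)*sqrt(10).
The factor h**2 - h - 9/4 splits as (h - a)(h - a') with a = 1/2 + (1/2)*sqrt(10), a' = 1/2 - (1/2)*sqrt(10). At the order-1 pole a set g(h) = (h - a)*f(h) = [-2*h**2 + 3*h/11 - 32/5] / (h - a').
Simple pole: residue = g(a) at a = 1/2 + (1/2)*sqrt(10), which is -19/22 - (647/550)*sqrt(10).
List the singular points by increasing real part (a conjugate pair: the negative imaginary part first).

Radius of convergence at 0: -1/2 + (1/2)*sqrt(10).
At 1/2 - (1/2)*sqrt(10): a pole of order 1; residue -19/22 + (647/550)*sqrt(10).
At 1/2 + (1/2)*sqrt(10): a pole of order 1; residue -19/22 - (647/550)*sqrt(10).


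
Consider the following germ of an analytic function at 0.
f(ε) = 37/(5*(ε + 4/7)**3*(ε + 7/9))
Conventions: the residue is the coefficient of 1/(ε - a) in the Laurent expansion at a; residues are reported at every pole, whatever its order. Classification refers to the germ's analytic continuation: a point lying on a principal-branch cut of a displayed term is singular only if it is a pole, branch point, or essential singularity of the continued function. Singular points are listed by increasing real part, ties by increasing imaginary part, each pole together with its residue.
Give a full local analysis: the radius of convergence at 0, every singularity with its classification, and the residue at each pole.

Radius of convergence at 0: 4/7.
At -7/9: a pole of order 1; residue -9251739/10985.
At -4/7: a pole of order 3; residue 9251739/10985.

Denominator factor (ε + 7/9): pole of order 1 at -7/9, modulus 7/9.
Denominator factor (ε + 4/7)^3: pole of order 3 at -4/7, modulus 4/7.
The radius of convergence is the smallest modulus among the singular points: 4/7.
At the order-1 pole -7/9 set g(ε) = (ε - (-7/9))*f(ε) = 37/(5*(ε + 4/7)**3).
Simple pole: residue = g(a) at a = -7/9, which is -9251739/10985.
At the order-3 pole -4/7 set g(ε) = (ε - (-4/7))^3*f(ε) = 37/(5*(ε + 7/9)).
Order-3 pole: residue = g''(a)/2; g''(-4/7) = 18503478/10985, so the residue is 9251739/10985.
List the singular points by increasing real part (a conjugate pair: the negative imaginary part first).
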